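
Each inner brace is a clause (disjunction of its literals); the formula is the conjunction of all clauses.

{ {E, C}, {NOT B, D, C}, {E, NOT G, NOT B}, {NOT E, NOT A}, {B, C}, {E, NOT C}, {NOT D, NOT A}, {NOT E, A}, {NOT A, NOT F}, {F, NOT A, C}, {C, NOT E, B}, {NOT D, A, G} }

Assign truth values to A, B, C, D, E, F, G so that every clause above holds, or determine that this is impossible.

UNSATISFIABLE

Branch on E: set E = true.
(NOT A) alone gives A = false.
But (A) is also a unit clause — contradiction.
Undo E and try E = false.
(C) alone gives C = true.
But (NOT C) is also a unit clause — contradiction.
Either choice for E ends in contradiction.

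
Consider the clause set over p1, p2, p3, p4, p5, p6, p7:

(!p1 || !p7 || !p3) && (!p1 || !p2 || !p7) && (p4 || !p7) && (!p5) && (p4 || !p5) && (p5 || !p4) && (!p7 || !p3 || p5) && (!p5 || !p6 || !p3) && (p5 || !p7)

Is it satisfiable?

Yes

The clause (!p5) is unit, so p5 = false.
The clause (!p4) is unit, so p4 = false.
The clause (!p7) is unit, so p7 = false.
No clause remains; p1, p2, p3, p6 are free.
A satisfying assignment: p1 ↦ false, p2 ↦ true, p3 ↦ true, p4 ↦ false, p5 ↦ false, p6 ↦ true, p7 ↦ false.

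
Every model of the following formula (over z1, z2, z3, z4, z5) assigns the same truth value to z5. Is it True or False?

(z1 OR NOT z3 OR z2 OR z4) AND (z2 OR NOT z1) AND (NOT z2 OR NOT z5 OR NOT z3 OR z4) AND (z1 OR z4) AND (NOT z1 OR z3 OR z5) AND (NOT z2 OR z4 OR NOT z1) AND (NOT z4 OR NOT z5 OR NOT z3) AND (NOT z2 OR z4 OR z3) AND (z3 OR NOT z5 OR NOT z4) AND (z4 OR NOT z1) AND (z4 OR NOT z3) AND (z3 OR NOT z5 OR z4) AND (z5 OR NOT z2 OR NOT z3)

False

Suppose z5 = true.
Suppose z2 = true.
Suppose z3 = false.
The clause (z4) is unit, so z4 = true.
Now (NOT z4) is unsatisfied and unit — conflict.
Backtrack on z3: now try z3 = true.
The clause (z4) is unit, so z4 = true.
Now (NOT z4) is unsatisfied and unit — conflict.
Either choice for z3 ends in contradiction.
Backtrack on z2: now try z2 = false.
The clause (NOT z1) is unit, so z1 = false.
The clause (z4) is unit, so z4 = true.
The clause (NOT z3) is unit, so z3 = false.
Now (z3) is unsatisfied and unit — conflict.
Either choice for z2 ends in contradiction.
So every satisfying assignment has z5 = False.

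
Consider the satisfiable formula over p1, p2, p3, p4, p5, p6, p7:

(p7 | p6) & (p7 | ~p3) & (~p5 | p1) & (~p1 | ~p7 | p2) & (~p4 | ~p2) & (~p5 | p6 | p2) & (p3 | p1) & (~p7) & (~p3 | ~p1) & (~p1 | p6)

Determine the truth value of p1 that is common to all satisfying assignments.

True

Suppose p1 = 0.
The clause (~p5) is unit, so p5 = 0.
The clause (p3) is unit, so p3 = 1.
The clause (p7) is unit, so p7 = 1.
Now (~p7) is unsatisfied and unit — conflict.
So every satisfying assignment has p1 = True.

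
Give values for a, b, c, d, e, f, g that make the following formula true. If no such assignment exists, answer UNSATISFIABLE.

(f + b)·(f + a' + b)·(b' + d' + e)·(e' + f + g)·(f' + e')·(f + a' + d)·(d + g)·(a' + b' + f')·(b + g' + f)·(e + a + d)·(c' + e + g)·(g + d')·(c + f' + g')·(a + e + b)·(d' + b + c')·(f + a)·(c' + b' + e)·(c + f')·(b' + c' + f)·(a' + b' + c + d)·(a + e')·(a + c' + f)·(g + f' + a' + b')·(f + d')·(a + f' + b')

Suppose f = 1.
From the singleton clause (e'), e = 0.
From the singleton clause (c), c = 1.
From the singleton clause (g), g = 1.
From the singleton clause (b'), b = 0.
From the singleton clause (a), a = 1.
From the singleton clause (d'), d = 0.
All clauses are satisfied.

a=1,  b=0,  c=1,  d=0,  e=0,  f=1,  g=1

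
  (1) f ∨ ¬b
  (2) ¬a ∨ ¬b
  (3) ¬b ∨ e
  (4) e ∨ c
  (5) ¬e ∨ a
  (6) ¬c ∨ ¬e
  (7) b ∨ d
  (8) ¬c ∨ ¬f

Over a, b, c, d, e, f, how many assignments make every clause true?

4

There are 2^6 = 64 truth assignments over (a, b, c, d, e, f).
Split on b. With b = True, the clauses containing b are satisfied and ¬b drops from the rest; 0 of the 2^5 = 32 assignments to the other variables satisfy what remains.
With b = False, by the same count on the reduced clause set, 4 assignments work.
(One model: a=F, b=F, c=T, d=T, e=F, f=F.)
Total: 0 + 4 = 4.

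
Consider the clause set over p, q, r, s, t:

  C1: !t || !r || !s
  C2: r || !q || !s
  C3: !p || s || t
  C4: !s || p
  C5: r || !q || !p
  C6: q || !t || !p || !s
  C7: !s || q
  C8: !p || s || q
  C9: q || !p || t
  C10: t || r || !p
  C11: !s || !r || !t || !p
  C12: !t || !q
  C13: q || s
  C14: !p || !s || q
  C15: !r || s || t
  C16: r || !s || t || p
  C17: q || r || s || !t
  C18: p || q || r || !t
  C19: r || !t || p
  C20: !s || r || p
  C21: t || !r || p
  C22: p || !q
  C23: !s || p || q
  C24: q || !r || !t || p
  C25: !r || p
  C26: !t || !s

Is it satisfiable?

Try s = true.
(p) alone gives p = true.
(q) alone gives q = true.
(r) alone gives r = true.
(!t) alone gives t = false.
This assignment satisfies each clause.
A satisfying assignment: p: true; q: true; r: true; s: true; t: false.

Yes, satisfiable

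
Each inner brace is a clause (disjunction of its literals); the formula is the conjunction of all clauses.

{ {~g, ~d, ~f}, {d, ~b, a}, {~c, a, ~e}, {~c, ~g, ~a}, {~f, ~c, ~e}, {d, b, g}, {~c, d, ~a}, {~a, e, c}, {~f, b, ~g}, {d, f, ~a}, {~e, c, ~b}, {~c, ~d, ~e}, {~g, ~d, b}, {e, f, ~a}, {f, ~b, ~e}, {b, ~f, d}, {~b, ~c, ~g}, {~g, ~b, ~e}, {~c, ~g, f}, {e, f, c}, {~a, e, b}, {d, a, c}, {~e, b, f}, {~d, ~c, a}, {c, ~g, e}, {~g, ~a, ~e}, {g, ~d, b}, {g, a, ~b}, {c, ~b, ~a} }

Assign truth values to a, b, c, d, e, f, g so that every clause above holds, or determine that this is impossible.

a ↦ 1,  b ↦ 1,  c ↦ 1,  d ↦ 1,  e ↦ 0,  f ↦ 1,  g ↦ 0

Try g = 0.
Try d = 1.
Unit clause (b) forces b = 1.
Unit clause (a) forces a = 1.
Unit clause (c) forces c = 1.
Unit clause (~e) forces e = 0.
Unit clause (f) forces f = 1.
All clauses are satisfied.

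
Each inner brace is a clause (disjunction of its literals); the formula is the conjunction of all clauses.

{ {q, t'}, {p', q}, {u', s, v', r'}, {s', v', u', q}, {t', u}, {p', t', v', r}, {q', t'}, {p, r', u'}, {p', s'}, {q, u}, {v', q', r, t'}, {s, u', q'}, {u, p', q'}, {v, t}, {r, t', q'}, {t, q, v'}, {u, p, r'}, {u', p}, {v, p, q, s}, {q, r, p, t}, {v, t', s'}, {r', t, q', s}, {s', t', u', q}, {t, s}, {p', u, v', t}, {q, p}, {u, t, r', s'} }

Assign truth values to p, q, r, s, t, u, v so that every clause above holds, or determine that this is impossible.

p=0; q=1; r=0; s=1; t=0; u=0; v=1

Branch on q: set q = 1.
From the singleton clause (t'), t = 0.
From the singleton clause (v), v = 1.
From the singleton clause (s), s = 1.
From the singleton clause (p'), p = 0.
From the singleton clause (u'), u = 0.
From the singleton clause (r'), r = 0.
Every clause now holds.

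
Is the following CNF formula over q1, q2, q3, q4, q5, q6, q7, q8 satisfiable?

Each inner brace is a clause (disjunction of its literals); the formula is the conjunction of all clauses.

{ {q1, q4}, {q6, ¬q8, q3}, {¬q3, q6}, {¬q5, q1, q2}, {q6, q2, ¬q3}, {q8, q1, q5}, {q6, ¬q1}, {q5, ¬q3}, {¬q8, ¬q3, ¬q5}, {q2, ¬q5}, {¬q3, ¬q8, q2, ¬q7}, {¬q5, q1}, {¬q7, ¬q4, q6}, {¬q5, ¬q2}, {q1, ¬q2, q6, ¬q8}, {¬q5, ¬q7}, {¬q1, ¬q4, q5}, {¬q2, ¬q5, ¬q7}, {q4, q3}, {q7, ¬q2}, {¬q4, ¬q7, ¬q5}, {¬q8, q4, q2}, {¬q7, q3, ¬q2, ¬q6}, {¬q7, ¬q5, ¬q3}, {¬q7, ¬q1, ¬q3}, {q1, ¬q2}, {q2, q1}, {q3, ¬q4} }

Suppose q1 = True.
From the singleton clause (q6), q6 = True.
Suppose q5 = True.
From the singleton clause (q2), q2 = True.
That conflicts with the unit clause (¬q2).
Backtrack on q5: now try q5 = False.
From the singleton clause (¬q3), q3 = False.
From the singleton clause (¬q4), q4 = False.
That conflicts with the unit clause (q4).
Both values of q5 lead to a conflict.
Backtrack on q1: now try q1 = False.
From the singleton clause (q4), q4 = True.
From the singleton clause (¬q5), q5 = False.
From the singleton clause (q8), q8 = True.
From the singleton clause (¬q3), q3 = False.
That conflicts with the unit clause (q3).
Both values of q1 lead to a conflict.
No assignment satisfies every clause.

Unsatisfiable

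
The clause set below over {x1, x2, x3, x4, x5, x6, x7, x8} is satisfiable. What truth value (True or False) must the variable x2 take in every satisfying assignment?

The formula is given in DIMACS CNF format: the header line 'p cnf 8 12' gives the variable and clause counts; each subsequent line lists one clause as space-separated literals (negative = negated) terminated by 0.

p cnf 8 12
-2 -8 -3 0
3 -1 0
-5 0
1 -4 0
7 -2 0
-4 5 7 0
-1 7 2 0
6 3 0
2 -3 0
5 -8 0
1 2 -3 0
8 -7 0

Suppose x2 = True.
(¬x5) alone gives x5 = False.
(x7) alone gives x7 = True.
(¬x8) alone gives x8 = False.
That conflicts with the unit clause (x8).
So every satisfying assignment has x2 = False.

False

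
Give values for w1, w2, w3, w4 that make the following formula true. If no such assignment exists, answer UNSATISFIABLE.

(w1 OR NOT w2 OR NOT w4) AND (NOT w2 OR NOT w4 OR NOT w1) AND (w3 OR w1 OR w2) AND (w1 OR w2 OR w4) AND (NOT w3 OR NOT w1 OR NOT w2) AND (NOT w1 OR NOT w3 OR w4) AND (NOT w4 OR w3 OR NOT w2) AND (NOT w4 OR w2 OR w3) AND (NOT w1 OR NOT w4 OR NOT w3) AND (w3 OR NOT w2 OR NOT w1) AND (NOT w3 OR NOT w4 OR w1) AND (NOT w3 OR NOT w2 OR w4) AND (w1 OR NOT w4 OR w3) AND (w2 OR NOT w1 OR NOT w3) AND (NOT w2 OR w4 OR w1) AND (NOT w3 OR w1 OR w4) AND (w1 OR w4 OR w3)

Case w1 = true:
Case w2 = false:
From the singleton clause (NOT w3), w3 = false.
From the singleton clause (NOT w4), w4 = false.
This assignment satisfies each clause.

w1: true; w2: false; w3: false; w4: false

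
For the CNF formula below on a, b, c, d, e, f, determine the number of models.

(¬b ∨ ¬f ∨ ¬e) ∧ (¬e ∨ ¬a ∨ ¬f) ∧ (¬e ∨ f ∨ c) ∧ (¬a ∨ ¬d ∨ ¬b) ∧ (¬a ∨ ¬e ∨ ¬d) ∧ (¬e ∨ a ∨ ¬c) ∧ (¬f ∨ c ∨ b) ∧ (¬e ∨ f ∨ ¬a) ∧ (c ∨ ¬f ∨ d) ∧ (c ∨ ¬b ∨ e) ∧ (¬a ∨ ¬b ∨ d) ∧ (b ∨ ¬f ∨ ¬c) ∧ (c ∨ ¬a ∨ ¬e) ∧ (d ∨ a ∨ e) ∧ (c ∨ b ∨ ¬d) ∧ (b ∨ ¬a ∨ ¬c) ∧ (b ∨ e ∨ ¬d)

3

There are 2^6 = 64 truth assignments over (a, b, c, d, e, f).
Split on f. With f = True, the clauses containing f are satisfied and ¬f drops from the rest; 1 of the 2^5 = 32 assignments to the other variables satisfy what remains.
With f = False, by the same count on the reduced clause set, 2 assignments work.
(One model: a=F, b=T, c=T, d=T, e=F, f=F.)
Total: 1 + 2 = 3.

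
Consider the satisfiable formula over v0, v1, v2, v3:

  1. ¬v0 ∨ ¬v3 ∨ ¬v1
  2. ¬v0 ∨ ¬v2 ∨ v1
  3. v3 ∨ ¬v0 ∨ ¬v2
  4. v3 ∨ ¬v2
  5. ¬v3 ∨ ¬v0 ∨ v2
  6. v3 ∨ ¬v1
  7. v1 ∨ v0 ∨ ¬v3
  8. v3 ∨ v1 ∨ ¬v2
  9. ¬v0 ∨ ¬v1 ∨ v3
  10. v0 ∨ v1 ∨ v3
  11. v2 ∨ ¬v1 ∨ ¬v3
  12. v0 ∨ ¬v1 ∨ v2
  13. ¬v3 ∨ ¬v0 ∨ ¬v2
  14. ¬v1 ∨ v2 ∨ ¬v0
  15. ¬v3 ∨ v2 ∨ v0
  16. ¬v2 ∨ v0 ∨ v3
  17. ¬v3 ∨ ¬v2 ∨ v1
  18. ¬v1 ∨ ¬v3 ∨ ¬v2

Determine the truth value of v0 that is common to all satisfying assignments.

Suppose v0 = False.
Try v3 = True.
The clause (v1) is unit, so v1 = True.
The clause (v2) is unit, so v2 = True.
But (¬v2) is also a unit clause — contradiction.
Undo v3 and try v3 = False.
The clause (¬v2) is unit, so v2 = False.
The clause (¬v1) is unit, so v1 = False.
But (v1) is also a unit clause — contradiction.
Either choice for v3 ends in contradiction.
So every satisfying assignment has v0 = True.

True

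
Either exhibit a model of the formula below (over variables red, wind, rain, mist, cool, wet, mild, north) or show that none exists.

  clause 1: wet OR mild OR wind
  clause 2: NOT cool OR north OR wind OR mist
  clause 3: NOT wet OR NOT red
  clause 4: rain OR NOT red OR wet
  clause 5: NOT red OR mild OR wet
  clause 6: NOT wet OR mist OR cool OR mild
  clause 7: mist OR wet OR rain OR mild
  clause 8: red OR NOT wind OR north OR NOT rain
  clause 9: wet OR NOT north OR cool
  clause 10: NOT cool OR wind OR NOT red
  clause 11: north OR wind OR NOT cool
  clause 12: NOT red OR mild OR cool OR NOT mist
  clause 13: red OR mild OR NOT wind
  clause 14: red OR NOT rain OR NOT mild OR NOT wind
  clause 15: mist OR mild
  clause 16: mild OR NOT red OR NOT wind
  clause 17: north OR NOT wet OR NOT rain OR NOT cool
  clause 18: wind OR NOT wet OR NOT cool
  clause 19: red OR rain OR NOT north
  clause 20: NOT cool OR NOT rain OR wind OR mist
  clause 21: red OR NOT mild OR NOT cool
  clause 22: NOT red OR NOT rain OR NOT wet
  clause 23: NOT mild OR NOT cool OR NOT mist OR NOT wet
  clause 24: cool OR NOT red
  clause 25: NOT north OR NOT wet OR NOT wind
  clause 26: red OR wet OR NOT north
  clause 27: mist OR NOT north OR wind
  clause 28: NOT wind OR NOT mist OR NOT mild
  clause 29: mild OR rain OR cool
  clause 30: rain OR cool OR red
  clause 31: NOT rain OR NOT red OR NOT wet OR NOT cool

Case wet = true:
From the singleton clause (NOT red), red = false.
Case mild = true:
From the singleton clause (NOT cool), cool = false.
From the singleton clause (rain), rain = true.
From the singleton clause (NOT wind), wind = false.
Case mist = true:
Every clause is now satisfied; north is unconstrained.

red=false,  wind=false,  rain=true,  mist=true,  cool=false,  wet=true,  mild=true,  north=true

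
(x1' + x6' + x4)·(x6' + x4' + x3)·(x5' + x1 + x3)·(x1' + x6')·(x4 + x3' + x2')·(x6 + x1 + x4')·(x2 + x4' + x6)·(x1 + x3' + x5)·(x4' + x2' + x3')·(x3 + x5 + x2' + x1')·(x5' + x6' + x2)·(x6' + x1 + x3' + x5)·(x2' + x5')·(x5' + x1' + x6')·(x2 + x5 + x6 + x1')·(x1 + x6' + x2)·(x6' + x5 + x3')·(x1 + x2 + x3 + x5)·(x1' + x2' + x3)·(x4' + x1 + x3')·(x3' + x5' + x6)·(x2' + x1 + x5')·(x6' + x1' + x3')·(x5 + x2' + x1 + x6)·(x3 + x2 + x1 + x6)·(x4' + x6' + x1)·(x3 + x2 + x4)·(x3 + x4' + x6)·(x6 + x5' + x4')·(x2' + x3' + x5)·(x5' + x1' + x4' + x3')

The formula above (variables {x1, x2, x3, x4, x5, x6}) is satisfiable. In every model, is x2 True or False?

Suppose x2 = 0.
Suppose x1 = 0.
Unit clause (x6') forces x6 = 0.
Unit clause (x4') forces x4 = 0.
Unit clause (x3) forces x3 = 1.
Unit clause (x5) forces x5 = 1.
Now (x5') is unsatisfied and unit — conflict.
So x1 must be the other value — set x1 = 1.
Unit clause (x6') forces x6 = 0.
Unit clause (x4') forces x4 = 0.
Unit clause (x5) forces x5 = 1.
Unit clause (x3') forces x3 = 0.
Now (x3) is unsatisfied and unit — conflict.
Neither x1 = 1 nor x1 = 0 works.
So every satisfying assignment has x2 = True.

True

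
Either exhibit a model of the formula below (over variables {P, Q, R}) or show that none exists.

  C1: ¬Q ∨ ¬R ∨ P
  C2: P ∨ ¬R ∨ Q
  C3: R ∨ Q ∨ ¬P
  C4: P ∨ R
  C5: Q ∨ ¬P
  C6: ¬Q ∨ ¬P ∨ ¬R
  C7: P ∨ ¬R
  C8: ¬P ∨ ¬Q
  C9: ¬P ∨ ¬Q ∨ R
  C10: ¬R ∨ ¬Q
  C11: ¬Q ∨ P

UNSATISFIABLE

Case P = True:
From the singleton clause (Q), Q = True.
That conflicts with the unit clause (¬Q).
Backtrack on P: now try P = False.
From the singleton clause (R), R = True.
That conflicts with the unit clause (¬R).
Either choice for P ends in contradiction.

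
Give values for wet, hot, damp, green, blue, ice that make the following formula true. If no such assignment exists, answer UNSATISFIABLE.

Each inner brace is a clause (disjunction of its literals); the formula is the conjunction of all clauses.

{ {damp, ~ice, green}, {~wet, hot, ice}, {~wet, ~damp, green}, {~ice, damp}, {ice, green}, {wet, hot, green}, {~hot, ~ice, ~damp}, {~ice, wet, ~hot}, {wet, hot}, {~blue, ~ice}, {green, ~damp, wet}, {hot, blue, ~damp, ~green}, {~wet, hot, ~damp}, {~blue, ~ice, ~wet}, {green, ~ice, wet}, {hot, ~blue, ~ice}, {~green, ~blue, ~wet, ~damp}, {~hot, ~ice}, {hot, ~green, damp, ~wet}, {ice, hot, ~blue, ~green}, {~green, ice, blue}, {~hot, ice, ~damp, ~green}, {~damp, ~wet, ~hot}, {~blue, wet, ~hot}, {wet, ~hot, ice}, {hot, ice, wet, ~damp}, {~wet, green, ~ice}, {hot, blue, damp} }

wet ↦ 1, hot ↦ 1, damp ↦ 0, green ↦ 1, blue ↦ 1, ice ↦ 0

Branch on ice: set ice = 0.
From the singleton clause (green), green = 1.
From the singleton clause (blue), blue = 1.
From the singleton clause (hot), hot = 1.
From the singleton clause (~damp), damp = 0.
From the singleton clause (wet), wet = 1.
Every clause now holds.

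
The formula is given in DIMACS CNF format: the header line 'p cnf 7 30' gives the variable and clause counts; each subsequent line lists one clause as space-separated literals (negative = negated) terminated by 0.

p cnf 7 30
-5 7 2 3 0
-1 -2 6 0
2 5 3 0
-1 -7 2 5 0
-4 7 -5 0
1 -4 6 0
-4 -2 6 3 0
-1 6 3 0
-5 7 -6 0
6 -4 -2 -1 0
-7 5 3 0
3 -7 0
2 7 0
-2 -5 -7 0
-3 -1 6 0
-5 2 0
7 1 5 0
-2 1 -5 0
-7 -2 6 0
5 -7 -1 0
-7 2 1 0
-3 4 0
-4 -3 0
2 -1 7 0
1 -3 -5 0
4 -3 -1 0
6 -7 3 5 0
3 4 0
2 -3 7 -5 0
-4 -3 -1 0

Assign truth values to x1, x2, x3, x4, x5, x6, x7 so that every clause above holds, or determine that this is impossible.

Branch on x3: set x3 = False.
The clause (¬x7) is unit, so x7 = False.
The clause (x2) is unit, so x2 = True.
The clause (x4) is unit, so x4 = True.
The clause (¬x5) is unit, so x5 = False.
The clause (x6) is unit, so x6 = True.
The clause (x1) is unit, so x1 = True.
This assignment satisfies each clause.

x1=True, x2=True, x3=False, x4=True, x5=False, x6=True, x7=False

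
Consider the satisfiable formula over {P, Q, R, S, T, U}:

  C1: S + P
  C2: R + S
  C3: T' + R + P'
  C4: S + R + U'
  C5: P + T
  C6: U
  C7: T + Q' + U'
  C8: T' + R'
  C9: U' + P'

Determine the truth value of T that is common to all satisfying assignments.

True

Suppose T = 0.
The clause (P) is unit, so P = 1.
The clause (U) is unit, so U = 1.
But (U') is also a unit clause — contradiction.
So every satisfying assignment has T = True.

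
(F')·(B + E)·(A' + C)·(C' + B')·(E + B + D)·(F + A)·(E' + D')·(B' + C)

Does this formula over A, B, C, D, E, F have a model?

From the singleton clause (F'), F = 0.
From the singleton clause (A), A = 1.
From the singleton clause (C), C = 1.
From the singleton clause (B'), B = 0.
From the singleton clause (E), E = 1.
From the singleton clause (D'), D = 0.
This assignment satisfies each clause.
A satisfying assignment: A: 1; B: 0; C: 1; D: 0; E: 1; F: 0.

Yes, satisfiable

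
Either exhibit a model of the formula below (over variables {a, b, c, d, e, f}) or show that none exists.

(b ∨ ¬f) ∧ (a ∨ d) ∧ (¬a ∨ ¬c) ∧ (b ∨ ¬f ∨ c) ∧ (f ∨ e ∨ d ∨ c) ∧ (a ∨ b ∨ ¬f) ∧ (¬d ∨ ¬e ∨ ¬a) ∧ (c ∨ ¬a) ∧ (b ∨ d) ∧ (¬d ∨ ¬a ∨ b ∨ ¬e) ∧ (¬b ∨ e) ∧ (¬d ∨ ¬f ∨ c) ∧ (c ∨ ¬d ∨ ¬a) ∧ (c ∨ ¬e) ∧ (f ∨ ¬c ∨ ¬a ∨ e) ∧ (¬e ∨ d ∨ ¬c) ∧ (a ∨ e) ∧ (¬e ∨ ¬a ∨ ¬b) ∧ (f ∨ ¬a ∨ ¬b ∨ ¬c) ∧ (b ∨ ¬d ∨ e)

Case b = False:
Unit clause (¬f) forces f = False.
Unit clause (d) forces d = True.
Unit clause (e) forces e = True.
Unit clause (¬a) forces a = False.
Unit clause (c) forces c = True.
This assignment satisfies each clause.

a=False; b=False; c=True; d=True; e=True; f=False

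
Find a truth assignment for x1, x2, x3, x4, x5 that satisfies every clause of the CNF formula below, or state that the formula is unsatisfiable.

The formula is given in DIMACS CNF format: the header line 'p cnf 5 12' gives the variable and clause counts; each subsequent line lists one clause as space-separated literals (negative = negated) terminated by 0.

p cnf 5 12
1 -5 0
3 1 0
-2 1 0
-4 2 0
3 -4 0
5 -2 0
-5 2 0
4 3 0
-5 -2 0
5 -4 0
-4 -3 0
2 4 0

UNSATISFIABLE

Branch on x1: set x1 = True.
Branch on x4: set x4 = False.
From the singleton clause (x3), x3 = True.
From the singleton clause (x2), x2 = True.
From the singleton clause (x5), x5 = True.
But (¬x5) is also a unit clause — contradiction.
Backtrack on x4: now try x4 = True.
From the singleton clause (x2), x2 = True.
From the singleton clause (x3), x3 = True.
But (¬x3) is also a unit clause — contradiction.
Both values of x4 lead to a conflict.
Backtrack on x1: now try x1 = False.
From the singleton clause (¬x5), x5 = False.
From the singleton clause (x3), x3 = True.
From the singleton clause (¬x2), x2 = False.
From the singleton clause (¬x4), x4 = False.
But (x4) is also a unit clause — contradiction.
Both values of x1 lead to a conflict.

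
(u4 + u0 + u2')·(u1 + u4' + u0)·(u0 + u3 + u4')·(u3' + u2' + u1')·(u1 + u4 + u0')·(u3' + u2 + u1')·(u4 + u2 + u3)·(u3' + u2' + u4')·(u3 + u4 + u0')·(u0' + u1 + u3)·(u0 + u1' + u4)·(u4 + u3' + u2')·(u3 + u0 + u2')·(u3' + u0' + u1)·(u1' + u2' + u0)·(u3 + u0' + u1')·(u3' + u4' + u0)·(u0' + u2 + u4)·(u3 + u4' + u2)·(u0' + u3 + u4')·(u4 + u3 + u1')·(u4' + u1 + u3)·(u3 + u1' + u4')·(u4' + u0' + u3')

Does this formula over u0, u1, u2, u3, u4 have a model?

Yes

Suppose u4 = 0.
Suppose u0 = 0.
(u2') alone gives u2 = 0.
(u3) alone gives u3 = 1.
(u1') alone gives u1 = 0.
Every clause now holds.
A satisfying assignment: u0: 0; u1: 0; u2: 0; u3: 1; u4: 0.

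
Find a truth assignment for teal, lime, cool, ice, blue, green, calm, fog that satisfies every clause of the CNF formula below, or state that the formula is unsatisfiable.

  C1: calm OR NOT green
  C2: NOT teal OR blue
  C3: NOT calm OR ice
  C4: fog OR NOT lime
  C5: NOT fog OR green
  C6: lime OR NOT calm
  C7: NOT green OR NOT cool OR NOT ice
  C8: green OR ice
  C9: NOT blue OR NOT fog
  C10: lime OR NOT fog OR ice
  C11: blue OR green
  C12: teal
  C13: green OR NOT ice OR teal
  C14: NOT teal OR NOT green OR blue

From the singleton clause (teal), teal = true.
From the singleton clause (blue), blue = true.
From the singleton clause (NOT fog), fog = false.
From the singleton clause (NOT lime), lime = false.
From the singleton clause (NOT calm), calm = false.
From the singleton clause (NOT green), green = false.
From the singleton clause (ice), ice = true.
No clause remains; cool is free.

teal=true; lime=false; cool=false; ice=true; blue=true; green=false; calm=false; fog=false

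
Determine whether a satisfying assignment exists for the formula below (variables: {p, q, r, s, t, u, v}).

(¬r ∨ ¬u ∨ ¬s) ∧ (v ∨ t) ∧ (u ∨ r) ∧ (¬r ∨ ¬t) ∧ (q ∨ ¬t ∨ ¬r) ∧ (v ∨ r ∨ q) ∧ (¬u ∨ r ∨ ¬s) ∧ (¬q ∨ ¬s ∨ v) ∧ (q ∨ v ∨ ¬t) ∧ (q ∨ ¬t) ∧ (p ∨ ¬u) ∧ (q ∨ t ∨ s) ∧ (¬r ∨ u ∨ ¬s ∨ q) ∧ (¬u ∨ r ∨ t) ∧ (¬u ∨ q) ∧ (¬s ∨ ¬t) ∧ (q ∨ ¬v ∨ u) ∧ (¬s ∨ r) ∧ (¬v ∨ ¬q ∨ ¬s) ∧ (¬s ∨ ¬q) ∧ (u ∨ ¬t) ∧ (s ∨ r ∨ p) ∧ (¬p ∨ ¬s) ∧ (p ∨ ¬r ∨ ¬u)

Try v = False.
(t) alone gives t = True.
(¬r) alone gives r = False.
(u) alone gives u = True.
(q) alone gives q = True.
(¬s) alone gives s = False.
(p) alone gives p = True.
All clauses are satisfied.
A satisfying assignment: p=True; q=True; r=False; s=False; t=True; u=True; v=False.

Yes, satisfiable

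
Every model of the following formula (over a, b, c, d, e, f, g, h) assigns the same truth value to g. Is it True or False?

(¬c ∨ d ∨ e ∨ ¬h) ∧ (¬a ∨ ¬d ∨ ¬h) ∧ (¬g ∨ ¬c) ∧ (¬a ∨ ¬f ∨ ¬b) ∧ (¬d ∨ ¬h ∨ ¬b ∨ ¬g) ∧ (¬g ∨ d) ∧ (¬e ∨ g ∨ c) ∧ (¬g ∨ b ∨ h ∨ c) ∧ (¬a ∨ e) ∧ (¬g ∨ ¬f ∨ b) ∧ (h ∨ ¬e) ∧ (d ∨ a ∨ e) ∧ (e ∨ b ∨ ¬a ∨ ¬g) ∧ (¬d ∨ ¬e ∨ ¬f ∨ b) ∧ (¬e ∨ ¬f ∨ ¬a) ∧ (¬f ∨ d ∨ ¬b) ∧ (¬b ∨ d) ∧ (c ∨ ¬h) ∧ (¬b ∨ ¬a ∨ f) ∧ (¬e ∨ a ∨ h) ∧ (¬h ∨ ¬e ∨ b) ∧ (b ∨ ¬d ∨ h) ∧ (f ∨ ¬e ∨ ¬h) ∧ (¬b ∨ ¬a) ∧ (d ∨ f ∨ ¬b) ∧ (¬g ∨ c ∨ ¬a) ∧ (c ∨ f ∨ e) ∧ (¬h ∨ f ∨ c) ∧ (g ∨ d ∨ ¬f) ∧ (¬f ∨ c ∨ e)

False

Suppose g = True.
(¬c) alone gives c = False.
(d) alone gives d = True.
(¬h) alone gives h = False.
(b) alone gives b = True.
(¬e) alone gives e = False.
(¬a) alone gives a = False.
(f) alone gives f = True.
That conflicts with the unit clause (¬f).
So every satisfying assignment has g = False.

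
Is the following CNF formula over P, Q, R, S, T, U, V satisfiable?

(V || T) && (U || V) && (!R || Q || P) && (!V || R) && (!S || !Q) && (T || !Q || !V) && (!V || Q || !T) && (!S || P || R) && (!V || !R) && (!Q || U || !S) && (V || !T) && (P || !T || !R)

No

Branch on V: set V = true.
The clause (R) is unit, so R = true.
But (!R) is also a unit clause — contradiction.
Backtrack on V: now try V = false.
The clause (T) is unit, so T = true.
But (!T) is also a unit clause — contradiction.
Neither V = true nor V = false works.
No assignment satisfies every clause.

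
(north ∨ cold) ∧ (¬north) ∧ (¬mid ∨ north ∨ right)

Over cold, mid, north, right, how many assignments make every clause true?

3

There are 2^4 = 16 truth assignments over (cold, mid, north, right).
Check each against the 3 clauses (columns in the order cold, mid, north, right):
  F F F F  ✗ fails (north ∨ cold)
  F F F T  ✗ fails (north ∨ cold)
  F F T F  ✗ fails (¬north)
  F F T T  ✗ fails (¬north)
  F T F F  ✗ fails (north ∨ cold)
  F T F T  ✗ fails (north ∨ cold)
  F T T F  ✗ fails (¬north)
  F T T T  ✗ fails (¬north)
  T F F F  ✓ satisfies all
  T F F T  ✓ satisfies all
  T F T F  ✗ fails (¬north)
  T F T T  ✗ fails (¬north)
  T T F F  ✗ fails (¬mid ∨ north ∨ right)
  T T F T  ✓ satisfies all
  T T T F  ✗ fails (¬north)
  T T T T  ✗ fails (¬north)
3 of the 16 rows are models.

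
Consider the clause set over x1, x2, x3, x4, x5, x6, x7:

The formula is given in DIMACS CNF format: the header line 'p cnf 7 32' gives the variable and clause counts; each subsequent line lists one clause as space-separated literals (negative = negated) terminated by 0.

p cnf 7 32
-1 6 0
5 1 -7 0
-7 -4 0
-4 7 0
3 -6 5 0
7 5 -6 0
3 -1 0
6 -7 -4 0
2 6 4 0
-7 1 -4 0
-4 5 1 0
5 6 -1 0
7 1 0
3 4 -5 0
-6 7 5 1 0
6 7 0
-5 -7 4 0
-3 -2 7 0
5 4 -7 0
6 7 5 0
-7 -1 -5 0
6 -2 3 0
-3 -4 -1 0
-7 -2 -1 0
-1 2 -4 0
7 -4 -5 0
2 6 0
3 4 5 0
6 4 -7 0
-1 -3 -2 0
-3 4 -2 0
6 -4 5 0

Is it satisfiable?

Satisfiable

Case x1 = True:
(x6) alone gives x6 = True.
(x3) alone gives x3 = True.
(¬x4) alone gives x4 = False.
(¬x2) alone gives x2 = False.
Case x7 = False:
(x5) alone gives x5 = True.
This assignment satisfies each clause.
A satisfying assignment: x1 ↦ True, x2 ↦ False, x3 ↦ True, x4 ↦ False, x5 ↦ True, x6 ↦ True, x7 ↦ False.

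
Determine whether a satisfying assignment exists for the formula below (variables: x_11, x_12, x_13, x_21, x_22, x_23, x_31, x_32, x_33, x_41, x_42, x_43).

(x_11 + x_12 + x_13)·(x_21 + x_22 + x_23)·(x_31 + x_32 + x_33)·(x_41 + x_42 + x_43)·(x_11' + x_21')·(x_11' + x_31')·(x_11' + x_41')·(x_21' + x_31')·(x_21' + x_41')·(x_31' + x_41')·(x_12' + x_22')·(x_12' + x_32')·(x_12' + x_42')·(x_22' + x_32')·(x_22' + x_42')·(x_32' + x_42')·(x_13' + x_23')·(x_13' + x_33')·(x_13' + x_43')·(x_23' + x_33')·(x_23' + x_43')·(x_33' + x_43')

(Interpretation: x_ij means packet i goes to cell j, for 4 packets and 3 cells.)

Try x_11 = 0.
Try x_12 = 1.
(x_22') alone gives x_22 = 0.
(x_32') alone gives x_32 = 0.
(x_42') alone gives x_42 = 0.
Try x_21 = 1.
(x_31') alone gives x_31 = 0.
(x_33) alone gives x_33 = 1.
(x_41') alone gives x_41 = 0.
(x_43) alone gives x_43 = 1.
But (x_43') is also a unit clause — contradiction.
Backtrack on x_21: now try x_21 = 0.
(x_23) alone gives x_23 = 1.
(x_13') alone gives x_13 = 0.
(x_33') alone gives x_33 = 0.
(x_31) alone gives x_31 = 1.
(x_41') alone gives x_41 = 0.
(x_43) alone gives x_43 = 1.
But (x_43') is also a unit clause — contradiction.
Both values of x_21 lead to a conflict.
Backtrack on x_12: now try x_12 = 0.
(x_13) alone gives x_13 = 1.
(x_23') alone gives x_23 = 0.
(x_33') alone gives x_33 = 0.
(x_43') alone gives x_43 = 0.
Try x_21 = 1.
(x_31') alone gives x_31 = 0.
(x_32) alone gives x_32 = 1.
(x_41') alone gives x_41 = 0.
(x_42) alone gives x_42 = 1.
But (x_42') is also a unit clause — contradiction.
Backtrack on x_21: now try x_21 = 0.
(x_22) alone gives x_22 = 1.
(x_32') alone gives x_32 = 0.
(x_31) alone gives x_31 = 1.
(x_41') alone gives x_41 = 0.
(x_42) alone gives x_42 = 1.
But (x_42') is also a unit clause — contradiction.
Both values of x_21 lead to a conflict.
Both values of x_12 lead to a conflict.
Backtrack on x_11: now try x_11 = 1.
(x_21') alone gives x_21 = 0.
(x_31') alone gives x_31 = 0.
(x_41') alone gives x_41 = 0.
Try x_22 = 1.
(x_12') alone gives x_12 = 0.
(x_32') alone gives x_32 = 0.
(x_33) alone gives x_33 = 1.
(x_42') alone gives x_42 = 0.
(x_43) alone gives x_43 = 1.
But (x_43') is also a unit clause — contradiction.
Backtrack on x_22: now try x_22 = 0.
(x_23) alone gives x_23 = 1.
(x_13') alone gives x_13 = 0.
(x_33') alone gives x_33 = 0.
(x_32) alone gives x_32 = 1.
(x_12') alone gives x_12 = 0.
(x_42') alone gives x_42 = 0.
(x_43) alone gives x_43 = 1.
But (x_43') is also a unit clause — contradiction.
Both values of x_22 lead to a conflict.
Both values of x_11 lead to a conflict.
No assignment satisfies every clause.

No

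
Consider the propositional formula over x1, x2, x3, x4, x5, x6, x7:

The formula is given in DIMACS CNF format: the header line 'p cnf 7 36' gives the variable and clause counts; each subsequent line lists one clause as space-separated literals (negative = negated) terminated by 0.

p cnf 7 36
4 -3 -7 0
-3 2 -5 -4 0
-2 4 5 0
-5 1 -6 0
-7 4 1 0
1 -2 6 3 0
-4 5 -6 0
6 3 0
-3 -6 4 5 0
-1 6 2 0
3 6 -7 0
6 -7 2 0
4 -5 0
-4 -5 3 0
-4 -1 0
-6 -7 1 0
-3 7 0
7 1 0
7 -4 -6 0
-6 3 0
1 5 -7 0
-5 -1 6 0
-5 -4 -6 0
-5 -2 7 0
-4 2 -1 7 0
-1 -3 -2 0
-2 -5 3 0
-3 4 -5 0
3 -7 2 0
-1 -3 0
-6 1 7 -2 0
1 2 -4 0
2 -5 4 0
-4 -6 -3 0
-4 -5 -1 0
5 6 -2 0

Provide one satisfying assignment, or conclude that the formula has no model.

x1=False,  x2=True,  x3=True,  x4=True,  x5=True,  x6=False,  x7=True

Suppose x6 = False.
From the singleton clause (x3), x3 = True.
From the singleton clause (x7), x7 = True.
From the singleton clause (x4), x4 = True.
From the singleton clause (x2), x2 = True.
From the singleton clause (¬x1), x1 = False.
From the singleton clause (x5), x5 = True.
This assignment satisfies each clause.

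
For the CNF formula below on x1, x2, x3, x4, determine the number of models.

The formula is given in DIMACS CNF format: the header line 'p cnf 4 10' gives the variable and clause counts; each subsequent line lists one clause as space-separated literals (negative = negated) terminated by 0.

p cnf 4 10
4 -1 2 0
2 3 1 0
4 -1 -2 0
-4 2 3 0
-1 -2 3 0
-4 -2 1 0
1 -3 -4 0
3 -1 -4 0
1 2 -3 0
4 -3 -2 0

There are 2^4 = 16 truth assignments over (x1, x2, x3, x4).
Check each against the 10 clauses (columns in the order x1, x2, x3, x4):
  F F F F  ✗ fails (x2 ∨ x3 ∨ x1)
  F F F T  ✗ fails (x2 ∨ x3 ∨ x1)
  F F T F  ✗ fails (x1 ∨ x2 ∨ ¬x3)
  F F T T  ✗ fails (x1 ∨ ¬x3 ∨ ¬x4)
  F T F F  ✓ satisfies all
  F T F T  ✗ fails (¬x4 ∨ ¬x2 ∨ x1)
  F T T F  ✗ fails (x4 ∨ ¬x3 ∨ ¬x2)
  F T T T  ✗ fails (¬x4 ∨ ¬x2 ∨ x1)
  T F F F  ✗ fails (x4 ∨ ¬x1 ∨ x2)
  T F F T  ✗ fails (¬x4 ∨ x2 ∨ x3)
  T F T F  ✗ fails (x4 ∨ ¬x1 ∨ x2)
  T F T T  ✓ satisfies all
  T T F F  ✗ fails (x4 ∨ ¬x1 ∨ ¬x2)
  T T F T  ✗ fails (¬x1 ∨ ¬x2 ∨ x3)
  T T T F  ✗ fails (x4 ∨ ¬x1 ∨ ¬x2)
  T T T T  ✓ satisfies all
3 of the 16 rows are models.

3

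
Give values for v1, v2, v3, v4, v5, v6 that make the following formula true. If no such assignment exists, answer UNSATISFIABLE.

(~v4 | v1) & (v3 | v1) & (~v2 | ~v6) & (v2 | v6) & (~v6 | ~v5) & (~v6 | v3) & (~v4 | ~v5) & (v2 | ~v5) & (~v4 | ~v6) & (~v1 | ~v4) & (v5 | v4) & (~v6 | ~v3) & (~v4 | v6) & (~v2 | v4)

Try v4 = 0.
From the singleton clause (v5), v5 = 1.
From the singleton clause (~v6), v6 = 0.
From the singleton clause (v2), v2 = 1.
That conflicts with the unit clause (~v2).
Undo v4 and try v4 = 1.
From the singleton clause (v1), v1 = 1.
That conflicts with the unit clause (~v1).
Neither v4 = 1 nor v4 = 0 works.

UNSATISFIABLE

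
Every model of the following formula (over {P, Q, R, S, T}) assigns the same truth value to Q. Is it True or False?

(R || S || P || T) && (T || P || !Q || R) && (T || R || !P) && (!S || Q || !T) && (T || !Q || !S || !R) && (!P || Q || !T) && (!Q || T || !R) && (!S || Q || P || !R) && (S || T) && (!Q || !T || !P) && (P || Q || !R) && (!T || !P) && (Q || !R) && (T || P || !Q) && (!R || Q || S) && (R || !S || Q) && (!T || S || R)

Suppose Q = false.
Unit clause (!R) forces R = false.
Unit clause (!S) forces S = false.
Unit clause (T) forces T = true.
But (!T) is also a unit clause — contradiction.
So every satisfying assignment has Q = True.

True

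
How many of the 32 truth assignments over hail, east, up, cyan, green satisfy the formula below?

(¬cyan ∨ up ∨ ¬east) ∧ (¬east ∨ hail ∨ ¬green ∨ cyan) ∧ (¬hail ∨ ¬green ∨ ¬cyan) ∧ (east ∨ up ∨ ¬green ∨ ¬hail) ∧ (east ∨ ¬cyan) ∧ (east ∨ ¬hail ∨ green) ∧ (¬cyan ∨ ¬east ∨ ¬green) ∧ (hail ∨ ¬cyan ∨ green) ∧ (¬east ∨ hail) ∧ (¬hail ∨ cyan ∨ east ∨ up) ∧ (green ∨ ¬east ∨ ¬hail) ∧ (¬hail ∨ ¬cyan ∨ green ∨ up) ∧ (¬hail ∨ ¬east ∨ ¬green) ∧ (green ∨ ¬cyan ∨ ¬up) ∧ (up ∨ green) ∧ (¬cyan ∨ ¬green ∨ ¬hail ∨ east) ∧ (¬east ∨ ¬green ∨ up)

4

There are 2^5 = 32 truth assignments over (hail, east, up, cyan, green).
Split on cyan. With cyan = True, the clauses containing cyan are satisfied and ¬cyan drops from the rest; 0 of the 2^4 = 16 assignments to the other variables satisfy what remains.
With cyan = False, by the same count on the reduced clause set, 4 assignments work.
(One model: hail=F, east=F, up=F, cyan=F, green=T.)
Total: 0 + 4 = 4.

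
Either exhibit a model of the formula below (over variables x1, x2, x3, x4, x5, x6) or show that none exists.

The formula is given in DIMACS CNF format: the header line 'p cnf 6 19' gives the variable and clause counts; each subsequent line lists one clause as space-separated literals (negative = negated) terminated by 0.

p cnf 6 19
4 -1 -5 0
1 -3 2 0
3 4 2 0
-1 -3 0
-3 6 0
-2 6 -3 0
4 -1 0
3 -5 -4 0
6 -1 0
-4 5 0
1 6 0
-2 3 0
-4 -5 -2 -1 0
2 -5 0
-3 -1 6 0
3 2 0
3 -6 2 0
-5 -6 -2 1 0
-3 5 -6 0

UNSATISFIABLE

Try x1 = False.
Unit clause (x6) forces x6 = True.
Try x3 = False.
Unit clause (¬x2) forces x2 = False.
But (x2) is also a unit clause — contradiction.
That branch fails; take x3 = True instead.
Unit clause (x2) forces x2 = True.
Unit clause (¬x5) forces x5 = False.
But (x5) is also a unit clause — contradiction.
Both values of x3 lead to a conflict.
That branch fails; take x1 = True instead.
Unit clause (¬x3) forces x3 = False.
Unit clause (x4) forces x4 = True.
Unit clause (¬x5) forces x5 = False.
But (x5) is also a unit clause — contradiction.
Both values of x1 lead to a conflict.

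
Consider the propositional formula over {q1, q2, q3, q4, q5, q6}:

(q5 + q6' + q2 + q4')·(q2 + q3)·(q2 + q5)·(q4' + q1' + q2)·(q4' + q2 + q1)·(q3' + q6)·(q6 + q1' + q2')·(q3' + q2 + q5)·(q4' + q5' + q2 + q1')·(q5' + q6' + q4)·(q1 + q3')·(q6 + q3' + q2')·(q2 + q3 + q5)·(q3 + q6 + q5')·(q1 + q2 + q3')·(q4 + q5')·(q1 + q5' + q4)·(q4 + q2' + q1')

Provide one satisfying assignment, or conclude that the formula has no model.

Try q2 = 1.
Try q3 = 0.
Try q6 = 1.
Try q5 = 0.
Try q4 = 0.
(q1') alone gives q1 = 0.
This assignment satisfies each clause.

q1=0; q2=1; q3=0; q4=0; q5=0; q6=1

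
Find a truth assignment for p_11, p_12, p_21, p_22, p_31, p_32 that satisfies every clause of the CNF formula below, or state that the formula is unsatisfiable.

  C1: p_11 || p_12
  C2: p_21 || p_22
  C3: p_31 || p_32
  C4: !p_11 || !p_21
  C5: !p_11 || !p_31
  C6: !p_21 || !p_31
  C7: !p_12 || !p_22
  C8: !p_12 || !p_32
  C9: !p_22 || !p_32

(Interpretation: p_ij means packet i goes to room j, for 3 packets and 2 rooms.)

Try p_11 = true.
The clause (!p_21) is unit, so p_21 = false.
The clause (p_22) is unit, so p_22 = true.
The clause (!p_31) is unit, so p_31 = false.
The clause (p_32) is unit, so p_32 = true.
But (!p_32) is also a unit clause — contradiction.
Backtrack on p_11: now try p_11 = false.
The clause (p_12) is unit, so p_12 = true.
The clause (!p_22) is unit, so p_22 = false.
The clause (p_21) is unit, so p_21 = true.
The clause (!p_31) is unit, so p_31 = false.
The clause (p_32) is unit, so p_32 = true.
But (!p_32) is also a unit clause — contradiction.
Neither p_11 = true nor p_11 = false works.

UNSATISFIABLE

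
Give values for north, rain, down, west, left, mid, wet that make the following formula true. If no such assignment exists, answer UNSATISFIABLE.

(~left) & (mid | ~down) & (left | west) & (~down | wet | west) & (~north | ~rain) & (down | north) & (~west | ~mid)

north ↦ 1; rain ↦ 0; down ↦ 0; west ↦ 1; left ↦ 0; mid ↦ 0; wet ↦ 0

From the singleton clause (~left), left = 0.
From the singleton clause (west), west = 1.
From the singleton clause (~mid), mid = 0.
From the singleton clause (~down), down = 0.
From the singleton clause (north), north = 1.
From the singleton clause (~rain), rain = 0.
All clauses hold; wet can take either value.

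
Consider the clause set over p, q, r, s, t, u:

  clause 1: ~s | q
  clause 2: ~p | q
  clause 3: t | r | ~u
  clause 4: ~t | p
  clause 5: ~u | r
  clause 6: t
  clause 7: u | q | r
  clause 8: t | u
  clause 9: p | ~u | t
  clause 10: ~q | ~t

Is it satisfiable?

No, unsatisfiable

From the singleton clause (t), t = 1.
From the singleton clause (p), p = 1.
From the singleton clause (q), q = 1.
Now (~q) is unsatisfied and unit — conflict.
No assignment satisfies every clause.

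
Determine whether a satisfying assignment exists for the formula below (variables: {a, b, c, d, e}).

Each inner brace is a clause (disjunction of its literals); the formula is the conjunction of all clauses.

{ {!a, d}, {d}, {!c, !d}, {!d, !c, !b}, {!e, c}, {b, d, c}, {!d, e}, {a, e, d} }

The clause (d) is unit, so d = true.
The clause (!c) is unit, so c = false.
The clause (!e) is unit, so e = false.
But (e) is also a unit clause — contradiction.
No assignment satisfies every clause.

Unsatisfiable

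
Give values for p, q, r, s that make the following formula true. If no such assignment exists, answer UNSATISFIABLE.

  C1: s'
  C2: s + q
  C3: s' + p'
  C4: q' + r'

From the singleton clause (s'), s = 0.
From the singleton clause (q), q = 1.
From the singleton clause (r'), r = 0.
Every clause is now satisfied; p is unconstrained.

p ↦ 0, q ↦ 1, r ↦ 0, s ↦ 0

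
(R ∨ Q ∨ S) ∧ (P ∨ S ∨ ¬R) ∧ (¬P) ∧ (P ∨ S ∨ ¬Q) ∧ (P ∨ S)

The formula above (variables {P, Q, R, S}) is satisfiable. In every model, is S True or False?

Suppose S = False.
From the singleton clause (¬P), P = False.
Now (P) is unsatisfied and unit — conflict.
So every satisfying assignment has S = True.

True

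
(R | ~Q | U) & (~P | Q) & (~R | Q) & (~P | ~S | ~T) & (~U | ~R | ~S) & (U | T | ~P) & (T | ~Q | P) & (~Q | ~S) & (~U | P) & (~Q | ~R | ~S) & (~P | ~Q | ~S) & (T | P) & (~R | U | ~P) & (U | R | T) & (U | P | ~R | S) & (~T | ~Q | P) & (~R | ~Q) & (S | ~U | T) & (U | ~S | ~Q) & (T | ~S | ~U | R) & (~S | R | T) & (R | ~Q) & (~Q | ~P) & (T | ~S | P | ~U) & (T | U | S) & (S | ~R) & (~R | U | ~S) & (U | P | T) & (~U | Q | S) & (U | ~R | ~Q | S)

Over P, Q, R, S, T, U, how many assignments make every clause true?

2

There are 2^6 = 64 truth assignments over (P, Q, R, S, T, U).
Split on U. With U = 1, the clauses containing U are satisfied and ~U drops from the rest; 0 of the 2^5 = 32 assignments to the other variables satisfy what remains.
With U = 0, by the same count on the reduced clause set, 2 assignments work.
(One model: P=F, Q=F, R=F, S=F, T=T, U=F.)
Total: 0 + 2 = 2.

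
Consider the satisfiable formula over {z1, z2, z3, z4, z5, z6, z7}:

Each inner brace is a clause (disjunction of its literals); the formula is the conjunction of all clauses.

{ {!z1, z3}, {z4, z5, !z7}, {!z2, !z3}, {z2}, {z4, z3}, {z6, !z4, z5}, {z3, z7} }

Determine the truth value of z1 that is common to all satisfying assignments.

Suppose z1 = true.
(z3) alone gives z3 = true.
(!z2) alone gives z2 = false.
Now (z2) is unsatisfied and unit — conflict.
So every satisfying assignment has z1 = False.

False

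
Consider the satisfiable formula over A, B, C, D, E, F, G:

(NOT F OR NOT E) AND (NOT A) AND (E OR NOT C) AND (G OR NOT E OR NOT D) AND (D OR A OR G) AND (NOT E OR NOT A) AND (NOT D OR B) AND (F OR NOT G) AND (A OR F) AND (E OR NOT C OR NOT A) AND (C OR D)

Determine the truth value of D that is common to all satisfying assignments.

True

Suppose D = false.
From the singleton clause (NOT A), A = false.
From the singleton clause (G), G = true.
From the singleton clause (F), F = true.
From the singleton clause (NOT E), E = false.
From the singleton clause (NOT C), C = false.
Now (C) is unsatisfied and unit — conflict.
So every satisfying assignment has D = True.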